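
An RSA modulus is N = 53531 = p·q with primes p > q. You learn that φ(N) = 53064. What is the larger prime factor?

φ(n) = (p−1)(q−1) = n − (p+q) + 1, so p + q = 53531 − 53064 + 1 = 468.
p and q are the roots of t² − 468t + 53531 = 0.
Discriminant: 468² − 4·53531 = 219024 − 214124 = 4900; √4900 = 70.
q = (468 − 70)/2 = 199, p = (468 + 70)/2 = 269.
Check: 199 · 269 = 53531.

269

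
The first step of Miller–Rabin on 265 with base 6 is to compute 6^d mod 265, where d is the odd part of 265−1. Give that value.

96

265 − 1 = 264 = 2^3 · 33, so d = 33.
6^1 ≡ 6 (mod 265)
6^2 ≡ 6^2 = 36 ≡ 36 (mod 265)
6^4 ≡ 36^2 = 1296 ≡ 236 (mod 265)
6^8 ≡ 236^2 = 55696 ≡ 46 (mod 265)
6^16 ≡ 46^2 = 2116 ≡ 261 (mod 265)
6^32 ≡ 261^2 = 68121 ≡ 16 (mod 265)
33 = 32 + 1 in binary powers of 2.
So 6^33 ≡ 16 · 6 ≡ 96 (mod 265).
Squaring chain: 96 → 206 → 36; never reaches −1, so base 6 is a Miller–Rabin witness that 265 is composite.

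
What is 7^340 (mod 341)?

7^1 ≡ 7 (mod 341)
7^2 ≡ 7^2 = 49 ≡ 49 (mod 341)
7^4 ≡ 49^2 = 2401 ≡ 14 (mod 341)
7^8 ≡ 14^2 = 196 ≡ 196 (mod 341)
7^16 ≡ 196^2 = 38416 ≡ 224 (mod 341)
7^32 ≡ 224^2 = 50176 ≡ 49 (mod 341)
7^64 ≡ 49^2 = 2401 ≡ 14 (mod 341)
7^128 ≡ 14^2 = 196 ≡ 196 (mod 341)
7^256 ≡ 196^2 = 38416 ≡ 224 (mod 341)
340 = 256 + 64 + 16 + 4 in binary powers of 2.
So 7^340 ≡ 224 · 14 · 224 · 14 ≡ 56 (mod 341).
Since 56 ≠ 1, base 7 is a Fermat witness: 341 is composite.

56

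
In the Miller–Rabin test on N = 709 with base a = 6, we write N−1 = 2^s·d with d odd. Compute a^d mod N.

709 − 1 = 708 = 2^2 · 177, so d = 177.
6^1 ≡ 6 (mod 709)
6^2 ≡ 6^2 = 36 ≡ 36 (mod 709)
6^4 ≡ 36^2 = 1296 ≡ 587 (mod 709)
6^8 ≡ 587^2 = 344569 ≡ 704 (mod 709)
6^16 ≡ 704^2 = 495616 ≡ 25 (mod 709)
6^32 ≡ 25^2 = 625 ≡ 625 (mod 709)
6^64 ≡ 625^2 = 390625 ≡ 675 (mod 709)
6^128 ≡ 675^2 = 455625 ≡ 447 (mod 709)
177 = 128 + 32 + 16 + 1 in binary powers of 2.
So 6^177 ≡ 447 · 625 · 25 · 6 ≡ 96 (mod 709).
Squaring chain: 96 → 708; reaches −1, so base 6 does not prove 709 composite.

96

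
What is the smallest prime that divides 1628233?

1628233 is odd.
Digit sum 25, not divisible by 3.
Ends in 3: not divisible by 5.
7: 1628233 = 7·232604 + 5
11: 1628233 = 11·148021 + 2
13: 1628233 = 13·125248 + 9
17: 1628233 = 17·95778 + 7
19: 1628233 = 19·85696 + 9
23: 1628233 = 23·70792 + 17
29: 1628233 = 29·56145 + 28
31: 1628233 = 31·52523 + 20
37: 1628233 = 37·44006 + 11
41: 1628233 = 41·39713

41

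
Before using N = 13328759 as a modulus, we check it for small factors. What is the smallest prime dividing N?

13328759 is odd.
Digit sum 38, not divisible by 3.
Ends in 9: not divisible by 5.
7: 13328759 = 7·1904108 + 3
11: 13328759 = 11·1211705 + 4
13: 13328759 = 13·1025289 + 2
17: 13328759 = 17·784044 + 11
19: 13328759 = 19·701513 + 12
23: 13328759 = 23·579511 + 6
29: 13328759 = 29·459612 + 11
31: 13328759 = 31·429959 + 30
37: 13328759 = 37·360236 + 27
41: 13328759 = 41·325091 + 28
43: 13328759 = 43·309971 + 6
47: 13328759 = 47·283590 + 29
53: 13328759 = 53·251486 + 1
59: 13328759 = 59·225911 + 10
61: 13328759 = 61·218504 + 15
67: 13328759 = 67·198936 + 47
71: 13328759 = 71·187729

71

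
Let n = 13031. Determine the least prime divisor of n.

13031 is odd.
Digit sum 8, not divisible by 3.
Ends in 1: not divisible by 5.
7: 13031 = 7·1861 + 4
11: 13031 = 11·1184 + 7
13: 13031 = 13·1002 + 5
17: 13031 = 17·766 + 9
19: 13031 = 19·685 + 16
23: 13031 = 23·566 + 13
29: 13031 = 29·449 + 10
31: 13031 = 31·420 + 11
37: 13031 = 37·352 + 7
41: 13031 = 41·317 + 34
43: 13031 = 43·303 + 2
47: 13031 = 47·277 + 12
53: 13031 = 53·245 + 46
59: 13031 = 59·220 + 51
61: 13031 = 61·213 + 38
67: 13031 = 67·194 + 33
71: 13031 = 71·183 + 38
73: 13031 = 73·178 + 37
79: 13031 = 79·164 + 75
83: 13031 = 83·157

83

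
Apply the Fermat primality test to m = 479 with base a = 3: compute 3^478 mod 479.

3^1 ≡ 3 (mod 479)
3^2 ≡ 3^2 = 9 ≡ 9 (mod 479)
3^4 ≡ 9^2 = 81 ≡ 81 (mod 479)
3^8 ≡ 81^2 = 6561 ≡ 334 (mod 479)
3^16 ≡ 334^2 = 111556 ≡ 428 (mod 479)
3^32 ≡ 428^2 = 183184 ≡ 206 (mod 479)
3^64 ≡ 206^2 = 42436 ≡ 284 (mod 479)
3^128 ≡ 284^2 = 80656 ≡ 184 (mod 479)
3^256 ≡ 184^2 = 33856 ≡ 326 (mod 479)
478 = 256 + 128 + 64 + 16 + 8 + 4 + 2 in binary powers of 2.
So 3^478 ≡ 326 · 184 · 284 · 428 · 334 · 81 · 9 ≡ 1 (mod 479).
Since the result is 1, base 3 gives no evidence that 479 is composite.

1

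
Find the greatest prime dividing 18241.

18241 = 17 · 1073
1073 = 29 · 37
37 is prime.
So 18241 = 17 · 29 · 37; the largest prime factor is 37.

37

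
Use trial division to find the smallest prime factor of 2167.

2167 is odd.
Digit sum 16, not divisible by 3.
Ends in 7: not divisible by 5.
7: 2167 = 7·309 + 4
11: 2167 = 11·197

11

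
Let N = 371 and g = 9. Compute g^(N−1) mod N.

9^1 ≡ 9 (mod 371)
9^2 ≡ 9^2 = 81 ≡ 81 (mod 371)
9^4 ≡ 81^2 = 6561 ≡ 254 (mod 371)
9^8 ≡ 254^2 = 64516 ≡ 333 (mod 371)
9^16 ≡ 333^2 = 110889 ≡ 331 (mod 371)
9^32 ≡ 331^2 = 109561 ≡ 116 (mod 371)
9^64 ≡ 116^2 = 13456 ≡ 100 (mod 371)
9^128 ≡ 100^2 = 10000 ≡ 354 (mod 371)
9^256 ≡ 354^2 = 125316 ≡ 289 (mod 371)
370 = 256 + 64 + 32 + 16 + 2 in binary powers of 2.
So 9^370 ≡ 289 · 100 · 116 · 331 · 81 ≡ 275 (mod 371).
Since 275 ≠ 1, base 9 is a Fermat witness: 371 is composite.

275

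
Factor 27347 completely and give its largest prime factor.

41

27347 = 23 · 1189
1189 = 29 · 41
41 is prime.
So 27347 = 23 · 29 · 41; the largest prime factor is 41.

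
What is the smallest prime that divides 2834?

2834 is even: 2 divides it.

2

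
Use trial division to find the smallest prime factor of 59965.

59965 is odd.
Digit sum 34, not divisible by 3.
Ends in 5: divisible by 5.

5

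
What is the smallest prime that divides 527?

17

527 is odd.
Digit sum 14, not divisible by 3.
Ends in 7: not divisible by 5.
7: 527 = 7·75 + 2
11: 527 = 11·47 + 10
13: 527 = 13·40 + 7
17: 527 = 17·31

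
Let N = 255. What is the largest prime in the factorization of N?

17

255 = 3 · 85
85 = 5 · 17
17 is prime.
So 255 = 3 · 5 · 17; the largest prime factor is 17.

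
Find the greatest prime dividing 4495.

4495 = 5 · 899
899 = 29 · 31
31 is prime.
So 4495 = 5 · 29 · 31; the largest prime factor is 31.

31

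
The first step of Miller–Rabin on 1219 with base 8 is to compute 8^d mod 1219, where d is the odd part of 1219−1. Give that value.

393

1219 − 1 = 1218 = 2^1 · 609, so d = 609.
8^1 ≡ 8 (mod 1219)
8^2 ≡ 8^2 = 64 ≡ 64 (mod 1219)
8^4 ≡ 64^2 = 4096 ≡ 439 (mod 1219)
8^8 ≡ 439^2 = 192721 ≡ 119 (mod 1219)
8^16 ≡ 119^2 = 14161 ≡ 752 (mod 1219)
8^32 ≡ 752^2 = 565504 ≡ 1107 (mod 1219)
8^64 ≡ 1107^2 = 1225449 ≡ 354 (mod 1219)
8^128 ≡ 354^2 = 125316 ≡ 978 (mod 1219)
8^256 ≡ 978^2 = 956484 ≡ 788 (mod 1219)
8^512 ≡ 788^2 = 620944 ≡ 473 (mod 1219)
609 = 512 + 64 + 32 + 1 in binary powers of 2.
So 8^609 ≡ 473 · 354 · 1107 · 8 ≡ 393 (mod 1219).
Squaring chain: 393; never reaches −1, so base 8 is a Miller–Rabin witness that 1219 is composite.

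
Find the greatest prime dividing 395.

79

395 = 5 · 79
79 is prime.
So 395 = 5 · 79; the largest prime factor is 79.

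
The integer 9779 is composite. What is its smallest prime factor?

7

9779 is odd.
Digit sum 32, not divisible by 3.
Ends in 9: not divisible by 5.
7: 9779 = 7·1397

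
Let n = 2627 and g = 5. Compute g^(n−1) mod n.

5^1 ≡ 5 (mod 2627)
5^2 ≡ 5^2 = 25 ≡ 25 (mod 2627)
5^4 ≡ 25^2 = 625 ≡ 625 (mod 2627)
5^8 ≡ 625^2 = 390625 ≡ 1829 (mod 2627)
5^16 ≡ 1829^2 = 3345241 ≡ 1070 (mod 2627)
5^32 ≡ 1070^2 = 1144900 ≡ 2155 (mod 2627)
5^64 ≡ 2155^2 = 4644025 ≡ 2116 (mod 2627)
5^128 ≡ 2116^2 = 4477456 ≡ 1048 (mod 2627)
5^256 ≡ 1048^2 = 1098304 ≡ 218 (mod 2627)
5^512 ≡ 218^2 = 47524 ≡ 238 (mod 2627)
5^1024 ≡ 238^2 = 56644 ≡ 1477 (mod 2627)
5^2048 ≡ 1477^2 = 2181529 ≡ 1119 (mod 2627)
2626 = 2048 + 512 + 64 + 2 in binary powers of 2.
So 5^2626 ≡ 1119 · 238 · 2116 · 25 ≡ 928 (mod 2627).
Since 928 ≠ 1, base 5 is a Fermat witness: 2627 is composite.

928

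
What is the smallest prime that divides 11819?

53

11819 is odd.
Digit sum 20, not divisible by 3.
Ends in 9: not divisible by 5.
7: 11819 = 7·1688 + 3
11: 11819 = 11·1074 + 5
13: 11819 = 13·909 + 2
17: 11819 = 17·695 + 4
19: 11819 = 19·622 + 1
23: 11819 = 23·513 + 20
29: 11819 = 29·407 + 16
31: 11819 = 31·381 + 8
37: 11819 = 37·319 + 16
41: 11819 = 41·288 + 11
43: 11819 = 43·274 + 37
47: 11819 = 47·251 + 22
53: 11819 = 53·223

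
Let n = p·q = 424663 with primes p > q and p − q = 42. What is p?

Since p = q + 42, we have 424663 = q(q + 42), so q² + 42q − 424663 = 0.
Discriminant: 42² + 4·424663 = 1764 + 1698652 = 1700416; √1700416 = 1304.
q = (−42 + 1304)/2 = 631, and p = q + 42 = 673.
Check: 631 · 673 = 424663.

673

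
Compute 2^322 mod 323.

157

2^1 ≡ 2 (mod 323)
2^2 ≡ 2^2 = 4 ≡ 4 (mod 323)
2^4 ≡ 4^2 = 16 ≡ 16 (mod 323)
2^8 ≡ 16^2 = 256 ≡ 256 (mod 323)
2^16 ≡ 256^2 = 65536 ≡ 290 (mod 323)
2^32 ≡ 290^2 = 84100 ≡ 120 (mod 323)
2^64 ≡ 120^2 = 14400 ≡ 188 (mod 323)
2^128 ≡ 188^2 = 35344 ≡ 137 (mod 323)
2^256 ≡ 137^2 = 18769 ≡ 35 (mod 323)
322 = 256 + 64 + 2 in binary powers of 2.
So 2^322 ≡ 35 · 188 · 4 ≡ 157 (mod 323).
Since 157 ≠ 1, base 2 is a Fermat witness: 323 is composite.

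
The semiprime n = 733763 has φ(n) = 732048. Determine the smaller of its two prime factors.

809

φ(n) = (p−1)(q−1) = n − (p+q) + 1, so p + q = 733763 − 732048 + 1 = 1716.
p and q are the roots of t² − 1716t + 733763 = 0.
Discriminant: 1716² − 4·733763 = 2944656 − 2935052 = 9604; √9604 = 98.
q = (1716 − 98)/2 = 809, p = (1716 + 98)/2 = 907.
Check: 809 · 907 = 733763.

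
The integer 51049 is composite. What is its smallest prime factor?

51049 is odd.
Digit sum 19, not divisible by 3.
Ends in 9: not divisible by 5.
7: 51049 = 7·7292 + 5
11: 51049 = 11·4640 + 9
13: 51049 = 13·3926 + 11
17: 51049 = 17·3002 + 15
19: 51049 = 19·2686 + 15
23: 51049 = 23·2219 + 12
29: 51049 = 29·1760 + 9
31: 51049 = 31·1646 + 23
37: 51049 = 37·1379 + 26
41: 51049 = 41·1245 + 4
43: 51049 = 43·1187 + 8
47: 51049 = 47·1086 + 7
53: 51049 = 53·963 + 10
59: 51049 = 59·865 + 14
61: 51049 = 61·836 + 53
67: 51049 = 67·761 + 62
71: 51049 = 71·719

71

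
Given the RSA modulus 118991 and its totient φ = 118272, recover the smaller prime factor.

257

φ(n) = (p−1)(q−1) = n − (p+q) + 1, so p + q = 118991 − 118272 + 1 = 720.
p and q are the roots of t² − 720t + 118991 = 0.
Discriminant: 720² − 4·118991 = 518400 − 475964 = 42436; √42436 = 206.
q = (720 − 206)/2 = 257, p = (720 + 206)/2 = 463.
Check: 257 · 463 = 118991.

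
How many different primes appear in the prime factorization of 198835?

5

198835 = 5 · 39767
39767 = 7 · 5681
5681 = 13 · 437
437 = 19 · 23
198835 = 5 · 7 · 13 · 19 · 23, which has 5 distinct prime factors.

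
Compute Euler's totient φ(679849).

Factor: 679849 = 67 · 73 · 139.
φ(679849) = (67−1) · (73−1) · (139−1) = 66 · 72 · 138 = 655776.

655776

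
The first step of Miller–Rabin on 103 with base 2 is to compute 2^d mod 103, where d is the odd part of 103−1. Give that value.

103 − 1 = 102 = 2^1 · 51, so d = 51.
2^1 ≡ 2 (mod 103)
2^2 ≡ 2^2 = 4 ≡ 4 (mod 103)
2^4 ≡ 4^2 = 16 ≡ 16 (mod 103)
2^8 ≡ 16^2 = 256 ≡ 50 (mod 103)
2^16 ≡ 50^2 = 2500 ≡ 28 (mod 103)
2^32 ≡ 28^2 = 784 ≡ 63 (mod 103)
51 = 32 + 16 + 2 + 1 in binary powers of 2.
So 2^51 ≡ 63 · 28 · 4 · 2 ≡ 1 (mod 103).
Since 2^d ≡ 1 (mod 103), base 2 does not prove 103 composite.

1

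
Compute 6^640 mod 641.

1

6^1 ≡ 6 (mod 641)
6^2 ≡ 6^2 = 36 ≡ 36 (mod 641)
6^4 ≡ 36^2 = 1296 ≡ 14 (mod 641)
6^8 ≡ 14^2 = 196 ≡ 196 (mod 641)
6^16 ≡ 196^2 = 38416 ≡ 597 (mod 641)
6^32 ≡ 597^2 = 356409 ≡ 13 (mod 641)
6^64 ≡ 13^2 = 169 ≡ 169 (mod 641)
6^128 ≡ 169^2 = 28561 ≡ 357 (mod 641)
6^256 ≡ 357^2 = 127449 ≡ 531 (mod 641)
6^512 ≡ 531^2 = 281961 ≡ 562 (mod 641)
640 = 512 + 128 in binary powers of 2.
So 6^640 ≡ 562 · 357 ≡ 1 (mod 641).
Since the result is 1, base 6 gives no evidence that 641 is composite.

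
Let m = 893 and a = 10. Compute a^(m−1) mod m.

10^1 ≡ 10 (mod 893)
10^2 ≡ 10^2 = 100 ≡ 100 (mod 893)
10^4 ≡ 100^2 = 10000 ≡ 177 (mod 893)
10^8 ≡ 177^2 = 31329 ≡ 74 (mod 893)
10^16 ≡ 74^2 = 5476 ≡ 118 (mod 893)
10^32 ≡ 118^2 = 13924 ≡ 529 (mod 893)
10^64 ≡ 529^2 = 279841 ≡ 332 (mod 893)
10^128 ≡ 332^2 = 110224 ≡ 385 (mod 893)
10^256 ≡ 385^2 = 148225 ≡ 880 (mod 893)
10^512 ≡ 880^2 = 774400 ≡ 169 (mod 893)
892 = 512 + 256 + 64 + 32 + 16 + 8 + 4 in binary powers of 2.
So 10^892 ≡ 169 · 880 · 332 · 529 · 118 · 74 · 177 ≡ 332 (mod 893).
Since 332 ≠ 1, base 10 is a Fermat witness: 893 is composite.

332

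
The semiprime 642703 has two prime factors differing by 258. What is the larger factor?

941

Since p = q + 258, we have 642703 = q(q + 258), so q² + 258q − 642703 = 0.
Discriminant: 258² + 4·642703 = 66564 + 2570812 = 2637376; √2637376 = 1624.
q = (−258 + 1624)/2 = 683, and p = q + 258 = 941.
Check: 683 · 941 = 642703.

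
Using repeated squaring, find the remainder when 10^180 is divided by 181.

10^1 ≡ 10 (mod 181)
10^2 ≡ 10^2 = 100 ≡ 100 (mod 181)
10^4 ≡ 100^2 = 10000 ≡ 45 (mod 181)
10^8 ≡ 45^2 = 2025 ≡ 34 (mod 181)
10^16 ≡ 34^2 = 1156 ≡ 70 (mod 181)
10^32 ≡ 70^2 = 4900 ≡ 13 (mod 181)
10^64 ≡ 13^2 = 169 ≡ 169 (mod 181)
10^128 ≡ 169^2 = 28561 ≡ 144 (mod 181)
180 = 128 + 32 + 16 + 4 in binary powers of 2.
So 10^180 ≡ 144 · 13 · 70 · 45 ≡ 1 (mod 181).
Since the result is 1, base 10 gives no evidence that 181 is composite.

1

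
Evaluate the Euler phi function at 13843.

Factor: 13843 = 109 · 127.
φ(13843) = (109−1) · (127−1) = 108 · 126 = 13608.

13608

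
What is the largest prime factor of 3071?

83

3071 = 37 · 83
83 is prime.
So 3071 = 37 · 83; the largest prime factor is 83.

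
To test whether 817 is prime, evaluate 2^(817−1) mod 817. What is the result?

2^1 ≡ 2 (mod 817)
2^2 ≡ 2^2 = 4 ≡ 4 (mod 817)
2^4 ≡ 4^2 = 16 ≡ 16 (mod 817)
2^8 ≡ 16^2 = 256 ≡ 256 (mod 817)
2^16 ≡ 256^2 = 65536 ≡ 176 (mod 817)
2^32 ≡ 176^2 = 30976 ≡ 747 (mod 817)
2^64 ≡ 747^2 = 558009 ≡ 815 (mod 817)
2^128 ≡ 815^2 = 664225 ≡ 4 (mod 817)
2^256 ≡ 4^2 = 16 ≡ 16 (mod 817)
2^512 ≡ 16^2 = 256 ≡ 256 (mod 817)
816 = 512 + 256 + 32 + 16 in binary powers of 2.
So 2^816 ≡ 256 · 16 · 747 · 176 ≡ 102 (mod 817).
Since 102 ≠ 1, base 2 is a Fermat witness: 817 is composite.

102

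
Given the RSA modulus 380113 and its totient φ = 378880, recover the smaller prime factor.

593

φ(n) = (p−1)(q−1) = n − (p+q) + 1, so p + q = 380113 − 378880 + 1 = 1234.
p and q are the roots of t² − 1234t + 380113 = 0.
Discriminant: 1234² − 4·380113 = 1522756 − 1520452 = 2304; √2304 = 48.
q = (1234 − 48)/2 = 593, p = (1234 + 48)/2 = 641.
Check: 593 · 641 = 380113.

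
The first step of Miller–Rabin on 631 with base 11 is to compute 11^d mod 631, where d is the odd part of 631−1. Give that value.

631 − 1 = 630 = 2^1 · 315, so d = 315.
11^1 ≡ 11 (mod 631)
11^2 ≡ 11^2 = 121 ≡ 121 (mod 631)
11^4 ≡ 121^2 = 14641 ≡ 128 (mod 631)
11^8 ≡ 128^2 = 16384 ≡ 609 (mod 631)
11^16 ≡ 609^2 = 370881 ≡ 484 (mod 631)
11^32 ≡ 484^2 = 234256 ≡ 155 (mod 631)
11^64 ≡ 155^2 = 24025 ≡ 47 (mod 631)
11^128 ≡ 47^2 = 2209 ≡ 316 (mod 631)
11^256 ≡ 316^2 = 99856 ≡ 158 (mod 631)
315 = 256 + 32 + 16 + 8 + 2 + 1 in binary powers of 2.
So 11^315 ≡ 158 · 155 · 484 · 609 · 121 · 11 ≡ 630 (mod 631).
Since 11^d ≡ 630 (mod 631), base 11 does not prove 631 composite.

630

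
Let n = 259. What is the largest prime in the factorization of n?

37

259 = 7 · 37
37 is prime.
So 259 = 7 · 37; the largest prime factor is 37.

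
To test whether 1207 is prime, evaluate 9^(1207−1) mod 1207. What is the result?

973

9^1 ≡ 9 (mod 1207)
9^2 ≡ 9^2 = 81 ≡ 81 (mod 1207)
9^4 ≡ 81^2 = 6561 ≡ 526 (mod 1207)
9^8 ≡ 526^2 = 276676 ≡ 273 (mod 1207)
9^16 ≡ 273^2 = 74529 ≡ 902 (mod 1207)
9^32 ≡ 902^2 = 813604 ≡ 86 (mod 1207)
9^64 ≡ 86^2 = 7396 ≡ 154 (mod 1207)
9^128 ≡ 154^2 = 23716 ≡ 783 (mod 1207)
9^256 ≡ 783^2 = 613089 ≡ 1140 (mod 1207)
9^512 ≡ 1140^2 = 1299600 ≡ 868 (mod 1207)
9^1024 ≡ 868^2 = 753424 ≡ 256 (mod 1207)
1206 = 1024 + 128 + 32 + 16 + 4 + 2 in binary powers of 2.
So 9^1206 ≡ 256 · 783 · 86 · 902 · 526 · 81 ≡ 973 (mod 1207).
Since 973 ≠ 1, base 9 is a Fermat witness: 1207 is composite.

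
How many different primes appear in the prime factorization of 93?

2

93 = 3 · 31
93 = 3 · 31, which has 2 distinct prime factors.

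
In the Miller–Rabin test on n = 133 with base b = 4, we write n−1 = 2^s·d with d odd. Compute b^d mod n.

133 − 1 = 132 = 2^2 · 33, so d = 33.
4^1 ≡ 4 (mod 133)
4^2 ≡ 4^2 = 16 ≡ 16 (mod 133)
4^4 ≡ 16^2 = 256 ≡ 123 (mod 133)
4^8 ≡ 123^2 = 15129 ≡ 100 (mod 133)
4^16 ≡ 100^2 = 10000 ≡ 25 (mod 133)
4^32 ≡ 25^2 = 625 ≡ 93 (mod 133)
33 = 32 + 1 in binary powers of 2.
So 4^33 ≡ 93 · 4 ≡ 106 (mod 133).
Squaring chain: 106 → 64; never reaches −1, so base 4 is a Miller–Rabin witness that 133 is composite.

106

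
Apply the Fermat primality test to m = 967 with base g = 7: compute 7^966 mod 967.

1

7^1 ≡ 7 (mod 967)
7^2 ≡ 7^2 = 49 ≡ 49 (mod 967)
7^4 ≡ 49^2 = 2401 ≡ 467 (mod 967)
7^8 ≡ 467^2 = 218089 ≡ 514 (mod 967)
7^16 ≡ 514^2 = 264196 ≡ 205 (mod 967)
7^32 ≡ 205^2 = 42025 ≡ 444 (mod 967)
7^64 ≡ 444^2 = 197136 ≡ 835 (mod 967)
7^128 ≡ 835^2 = 697225 ≡ 18 (mod 967)
7^256 ≡ 18^2 = 324 ≡ 324 (mod 967)
7^512 ≡ 324^2 = 104976 ≡ 540 (mod 967)
966 = 512 + 256 + 128 + 64 + 4 + 2 in binary powers of 2.
So 7^966 ≡ 540 · 324 · 18 · 835 · 467 · 49 ≡ 1 (mod 967).
Since the result is 1, base 7 gives no evidence that 967 is composite.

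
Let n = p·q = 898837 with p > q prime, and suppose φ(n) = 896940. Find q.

907

φ(n) = (p−1)(q−1) = n − (p+q) + 1, so p + q = 898837 − 896940 + 1 = 1898.
p and q are the roots of t² − 1898t + 898837 = 0.
Discriminant: 1898² − 4·898837 = 3602404 − 3595348 = 7056; √7056 = 84.
q = (1898 − 84)/2 = 907, p = (1898 + 84)/2 = 991.
Check: 907 · 991 = 898837.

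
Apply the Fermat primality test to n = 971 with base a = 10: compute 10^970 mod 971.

10^1 ≡ 10 (mod 971)
10^2 ≡ 10^2 = 100 ≡ 100 (mod 971)
10^4 ≡ 100^2 = 10000 ≡ 290 (mod 971)
10^8 ≡ 290^2 = 84100 ≡ 594 (mod 971)
10^16 ≡ 594^2 = 352836 ≡ 363 (mod 971)
10^32 ≡ 363^2 = 131769 ≡ 684 (mod 971)
10^64 ≡ 684^2 = 467856 ≡ 805 (mod 971)
10^128 ≡ 805^2 = 648025 ≡ 368 (mod 971)
10^256 ≡ 368^2 = 135424 ≡ 455 (mod 971)
10^512 ≡ 455^2 = 207025 ≡ 202 (mod 971)
970 = 512 + 256 + 128 + 64 + 8 + 2 in binary powers of 2.
So 10^970 ≡ 202 · 455 · 368 · 805 · 594 · 100 ≡ 1 (mod 971).
Since the result is 1, base 10 gives no evidence that 971 is composite.

1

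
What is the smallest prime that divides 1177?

11

1177 is odd.
Digit sum 16, not divisible by 3.
Ends in 7: not divisible by 5.
7: 1177 = 7·168 + 1
11: 1177 = 11·107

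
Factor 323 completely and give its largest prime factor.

19

323 = 17 · 19
19 is prime.
So 323 = 17 · 19; the largest prime factor is 19.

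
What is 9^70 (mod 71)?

1

9^1 ≡ 9 (mod 71)
9^2 ≡ 9^2 = 81 ≡ 10 (mod 71)
9^4 ≡ 10^2 = 100 ≡ 29 (mod 71)
9^8 ≡ 29^2 = 841 ≡ 60 (mod 71)
9^16 ≡ 60^2 = 3600 ≡ 50 (mod 71)
9^32 ≡ 50^2 = 2500 ≡ 15 (mod 71)
9^64 ≡ 15^2 = 225 ≡ 12 (mod 71)
70 = 64 + 4 + 2 in binary powers of 2.
So 9^70 ≡ 12 · 29 · 10 ≡ 1 (mod 71).
Since the result is 1, base 9 gives no evidence that 71 is composite.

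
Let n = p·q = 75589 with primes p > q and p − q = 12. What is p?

Since p = q + 12, we have 75589 = q(q + 12), so q² + 12q − 75589 = 0.
Discriminant: 12² + 4·75589 = 144 + 302356 = 302500; √302500 = 550.
q = (−12 + 550)/2 = 269, and p = q + 12 = 281.
Check: 269 · 281 = 75589.

281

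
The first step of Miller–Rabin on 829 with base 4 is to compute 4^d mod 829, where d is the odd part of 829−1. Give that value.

828

829 − 1 = 828 = 2^2 · 207, so d = 207.
4^1 ≡ 4 (mod 829)
4^2 ≡ 4^2 = 16 ≡ 16 (mod 829)
4^4 ≡ 16^2 = 256 ≡ 256 (mod 829)
4^8 ≡ 256^2 = 65536 ≡ 45 (mod 829)
4^16 ≡ 45^2 = 2025 ≡ 367 (mod 829)
4^32 ≡ 367^2 = 134689 ≡ 391 (mod 829)
4^64 ≡ 391^2 = 152881 ≡ 345 (mod 829)
4^128 ≡ 345^2 = 119025 ≡ 478 (mod 829)
207 = 128 + 64 + 8 + 4 + 2 + 1 in binary powers of 2.
So 4^207 ≡ 478 · 345 · 45 · 256 · 16 · 4 ≡ 828 (mod 829).
Since 4^d ≡ 828 (mod 829), base 4 does not prove 829 composite.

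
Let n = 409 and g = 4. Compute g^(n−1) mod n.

1

4^1 ≡ 4 (mod 409)
4^2 ≡ 4^2 = 16 ≡ 16 (mod 409)
4^4 ≡ 16^2 = 256 ≡ 256 (mod 409)
4^8 ≡ 256^2 = 65536 ≡ 96 (mod 409)
4^16 ≡ 96^2 = 9216 ≡ 218 (mod 409)
4^32 ≡ 218^2 = 47524 ≡ 80 (mod 409)
4^64 ≡ 80^2 = 6400 ≡ 265 (mod 409)
4^128 ≡ 265^2 = 70225 ≡ 286 (mod 409)
4^256 ≡ 286^2 = 81796 ≡ 405 (mod 409)
408 = 256 + 128 + 16 + 8 in binary powers of 2.
So 4^408 ≡ 405 · 286 · 218 · 96 ≡ 1 (mod 409).
Since the result is 1, base 4 gives no evidence that 409 is composite.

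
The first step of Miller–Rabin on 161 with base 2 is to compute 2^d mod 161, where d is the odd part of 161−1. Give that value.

32

161 − 1 = 160 = 2^5 · 5, so d = 5.
2^1 ≡ 2 (mod 161)
2^2 ≡ 2^2 = 4 ≡ 4 (mod 161)
2^4 ≡ 4^2 = 16 ≡ 16 (mod 161)
5 = 4 + 1 in binary powers of 2.
So 2^5 ≡ 16 · 2 ≡ 32 (mod 161).
Squaring chain: 32 → 58 → 144 → 128 → 123; never reaches −1, so base 2 is a Miller–Rabin witness that 161 is composite.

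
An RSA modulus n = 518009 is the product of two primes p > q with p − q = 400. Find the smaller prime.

547

Since p = q + 400, we have 518009 = q(q + 400), so q² + 400q − 518009 = 0.
Discriminant: 400² + 4·518009 = 160000 + 2072036 = 2232036; √2232036 = 1494.
q = (−400 + 1494)/2 = 547, and p = q + 400 = 947.
Check: 547 · 947 = 518009.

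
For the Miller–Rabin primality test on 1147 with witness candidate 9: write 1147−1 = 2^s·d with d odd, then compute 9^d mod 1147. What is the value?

1147 − 1 = 1146 = 2^1 · 573, so d = 573.
9^1 ≡ 9 (mod 1147)
9^2 ≡ 9^2 = 81 ≡ 81 (mod 1147)
9^4 ≡ 81^2 = 6561 ≡ 826 (mod 1147)
9^8 ≡ 826^2 = 682276 ≡ 958 (mod 1147)
9^16 ≡ 958^2 = 917764 ≡ 164 (mod 1147)
9^32 ≡ 164^2 = 26896 ≡ 515 (mod 1147)
9^64 ≡ 515^2 = 265225 ≡ 268 (mod 1147)
9^128 ≡ 268^2 = 71824 ≡ 710 (mod 1147)
9^256 ≡ 710^2 = 504100 ≡ 567 (mod 1147)
9^512 ≡ 567^2 = 321489 ≡ 329 (mod 1147)
573 = 512 + 32 + 16 + 8 + 4 + 1 in binary powers of 2.
So 9^573 ≡ 329 · 515 · 164 · 958 · 826 · 9 ≡ 47 (mod 1147).
Squaring chain: 47; never reaches −1, so base 9 is a Miller–Rabin witness that 1147 is composite.

47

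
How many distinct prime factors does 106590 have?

106590 = 2 · 53295
53295 = 3 · 17765
17765 = 5 · 3553
3553 = 11 · 323
323 = 17 · 19
106590 = 2 · 3 · 5 · 11 · 17 · 19, which has 6 distinct prime factors.

6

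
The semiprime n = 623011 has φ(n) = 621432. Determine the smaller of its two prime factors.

φ(n) = (p−1)(q−1) = n − (p+q) + 1, so p + q = 623011 − 621432 + 1 = 1580.
p and q are the roots of t² − 1580t + 623011 = 0.
Discriminant: 1580² − 4·623011 = 2496400 − 2492044 = 4356; √4356 = 66.
q = (1580 − 66)/2 = 757, p = (1580 + 66)/2 = 823.
Check: 757 · 823 = 623011.

757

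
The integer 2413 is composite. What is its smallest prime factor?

2413 is odd.
Digit sum 10, not divisible by 3.
Ends in 3: not divisible by 5.
7: 2413 = 7·344 + 5
11: 2413 = 11·219 + 4
13: 2413 = 13·185 + 8
17: 2413 = 17·141 + 16
19: 2413 = 19·127

19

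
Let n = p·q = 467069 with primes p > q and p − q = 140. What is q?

Since p = q + 140, we have 467069 = q(q + 140), so q² + 140q − 467069 = 0.
Discriminant: 140² + 4·467069 = 19600 + 1868276 = 1887876; √1887876 = 1374.
q = (−140 + 1374)/2 = 617, and p = q + 140 = 757.
Check: 617 · 757 = 467069.

617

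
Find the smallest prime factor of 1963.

13

1963 is odd.
Digit sum 19, not divisible by 3.
Ends in 3: not divisible by 5.
7: 1963 = 7·280 + 3
11: 1963 = 11·178 + 5
13: 1963 = 13·151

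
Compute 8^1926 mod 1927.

8^1 ≡ 8 (mod 1927)
8^2 ≡ 8^2 = 64 ≡ 64 (mod 1927)
8^4 ≡ 64^2 = 4096 ≡ 242 (mod 1927)
8^8 ≡ 242^2 = 58564 ≡ 754 (mod 1927)
8^16 ≡ 754^2 = 568516 ≡ 51 (mod 1927)
8^32 ≡ 51^2 = 2601 ≡ 674 (mod 1927)
8^64 ≡ 674^2 = 454276 ≡ 1431 (mod 1927)
8^128 ≡ 1431^2 = 2047761 ≡ 1287 (mod 1927)
8^256 ≡ 1287^2 = 1656369 ≡ 1076 (mod 1927)
8^512 ≡ 1076^2 = 1157776 ≡ 1576 (mod 1927)
8^1024 ≡ 1576^2 = 2483776 ≡ 1800 (mod 1927)
1926 = 1024 + 512 + 256 + 128 + 4 + 2 in binary powers of 2.
So 8^1926 ≡ 1800 · 1576 · 1076 · 1287 · 242 · 64 ≡ 1630 (mod 1927).
Since 1630 ≠ 1, base 8 is a Fermat witness: 1927 is composite.

1630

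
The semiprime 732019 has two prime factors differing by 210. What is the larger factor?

Since p = q + 210, we have 732019 = q(q + 210), so q² + 210q − 732019 = 0.
Discriminant: 210² + 4·732019 = 44100 + 2928076 = 2972176; √2972176 = 1724.
q = (−210 + 1724)/2 = 757, and p = q + 210 = 967.
Check: 757 · 967 = 732019.

967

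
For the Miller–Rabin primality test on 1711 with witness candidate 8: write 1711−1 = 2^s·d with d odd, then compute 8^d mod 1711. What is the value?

1711 − 1 = 1710 = 2^1 · 855, so d = 855.
8^1 ≡ 8 (mod 1711)
8^2 ≡ 8^2 = 64 ≡ 64 (mod 1711)
8^4 ≡ 64^2 = 4096 ≡ 674 (mod 1711)
8^8 ≡ 674^2 = 454276 ≡ 861 (mod 1711)
8^16 ≡ 861^2 = 741321 ≡ 458 (mod 1711)
8^32 ≡ 458^2 = 209764 ≡ 1022 (mod 1711)
8^64 ≡ 1022^2 = 1044484 ≡ 774 (mod 1711)
8^128 ≡ 774^2 = 599076 ≡ 226 (mod 1711)
8^256 ≡ 226^2 = 51076 ≡ 1457 (mod 1711)
8^512 ≡ 1457^2 = 2122849 ≡ 1209 (mod 1711)
855 = 512 + 256 + 64 + 16 + 4 + 2 + 1 in binary powers of 2.
So 8^855 ≡ 1209 · 1457 · 774 · 458 · 674 · 64 · 8 ≡ 50 (mod 1711).
Squaring chain: 50; never reaches −1, so base 8 is a Miller–Rabin witness that 1711 is composite.

50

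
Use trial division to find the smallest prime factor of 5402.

2

5402 is even: 2 divides it.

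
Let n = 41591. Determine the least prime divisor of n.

41591 is odd.
Digit sum 20, not divisible by 3.
Ends in 1: not divisible by 5.
7: 41591 = 7·5941 + 4
11: 41591 = 11·3781

11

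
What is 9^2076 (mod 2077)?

9^1 ≡ 9 (mod 2077)
9^2 ≡ 9^2 = 81 ≡ 81 (mod 2077)
9^4 ≡ 81^2 = 6561 ≡ 330 (mod 2077)
9^8 ≡ 330^2 = 108900 ≡ 896 (mod 2077)
9^16 ≡ 896^2 = 802816 ≡ 1094 (mod 2077)
9^32 ≡ 1094^2 = 1196836 ≡ 484 (mod 2077)
9^64 ≡ 484^2 = 234256 ≡ 1632 (mod 2077)
9^128 ≡ 1632^2 = 2663424 ≡ 710 (mod 2077)
9^256 ≡ 710^2 = 504100 ≡ 1466 (mod 2077)
9^512 ≡ 1466^2 = 2149156 ≡ 1538 (mod 2077)
9^1024 ≡ 1538^2 = 2365444 ≡ 1818 (mod 2077)
9^2048 ≡ 1818^2 = 3305124 ≡ 617 (mod 2077)
2076 = 2048 + 16 + 8 + 4 in binary powers of 2.
So 9^2076 ≡ 617 · 1094 · 896 · 330 ≡ 628 (mod 2077).
Since 628 ≠ 1, base 9 is a Fermat witness: 2077 is composite.

628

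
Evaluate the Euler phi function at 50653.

49284

Factor: 50653 = 37^3.
φ(50653) = 37^2·(37−1) = 49284.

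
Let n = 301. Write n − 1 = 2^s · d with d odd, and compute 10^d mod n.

279

301 − 1 = 300 = 2^2 · 75, so d = 75.
10^1 ≡ 10 (mod 301)
10^2 ≡ 10^2 = 100 ≡ 100 (mod 301)
10^4 ≡ 100^2 = 10000 ≡ 67 (mod 301)
10^8 ≡ 67^2 = 4489 ≡ 275 (mod 301)
10^16 ≡ 275^2 = 75625 ≡ 74 (mod 301)
10^32 ≡ 74^2 = 5476 ≡ 58 (mod 301)
10^64 ≡ 58^2 = 3364 ≡ 53 (mod 301)
75 = 64 + 8 + 2 + 1 in binary powers of 2.
So 10^75 ≡ 53 · 275 · 100 · 10 ≡ 279 (mod 301).
Squaring chain: 279 → 183; never reaches −1, so base 10 is a Miller–Rabin witness that 301 is composite.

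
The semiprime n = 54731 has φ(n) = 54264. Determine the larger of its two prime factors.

239

φ(n) = (p−1)(q−1) = n − (p+q) + 1, so p + q = 54731 − 54264 + 1 = 468.
p and q are the roots of t² − 468t + 54731 = 0.
Discriminant: 468² − 4·54731 = 219024 − 218924 = 100; √100 = 10.
q = (468 − 10)/2 = 229, p = (468 + 10)/2 = 239.
Check: 229 · 239 = 54731.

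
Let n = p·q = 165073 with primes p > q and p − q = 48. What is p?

Since p = q + 48, we have 165073 = q(q + 48), so q² + 48q − 165073 = 0.
Discriminant: 48² + 4·165073 = 2304 + 660292 = 662596; √662596 = 814.
q = (−48 + 814)/2 = 383, and p = q + 48 = 431.
Check: 383 · 431 = 165073.

431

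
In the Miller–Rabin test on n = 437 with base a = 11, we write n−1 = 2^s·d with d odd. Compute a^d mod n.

182

437 − 1 = 436 = 2^2 · 109, so d = 109.
11^1 ≡ 11 (mod 437)
11^2 ≡ 11^2 = 121 ≡ 121 (mod 437)
11^4 ≡ 121^2 = 14641 ≡ 220 (mod 437)
11^8 ≡ 220^2 = 48400 ≡ 330 (mod 437)
11^16 ≡ 330^2 = 108900 ≡ 87 (mod 437)
11^32 ≡ 87^2 = 7569 ≡ 140 (mod 437)
11^64 ≡ 140^2 = 19600 ≡ 372 (mod 437)
109 = 64 + 32 + 8 + 4 + 1 in binary powers of 2.
So 11^109 ≡ 372 · 140 · 330 · 220 · 11 ≡ 182 (mod 437).
Squaring chain: 182 → 349; never reaches −1, so base 11 is a Miller–Rabin witness that 437 is composite.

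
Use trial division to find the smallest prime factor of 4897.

59

4897 is odd.
Digit sum 28, not divisible by 3.
Ends in 7: not divisible by 5.
7: 4897 = 7·699 + 4
11: 4897 = 11·445 + 2
13: 4897 = 13·376 + 9
17: 4897 = 17·288 + 1
19: 4897 = 19·257 + 14
23: 4897 = 23·212 + 21
29: 4897 = 29·168 + 25
31: 4897 = 31·157 + 30
37: 4897 = 37·132 + 13
41: 4897 = 41·119 + 18
43: 4897 = 43·113 + 38
47: 4897 = 47·104 + 9
53: 4897 = 53·92 + 21
59: 4897 = 59·83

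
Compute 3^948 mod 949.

3^1 ≡ 3 (mod 949)
3^2 ≡ 3^2 = 9 ≡ 9 (mod 949)
3^4 ≡ 9^2 = 81 ≡ 81 (mod 949)
3^8 ≡ 81^2 = 6561 ≡ 867 (mod 949)
3^16 ≡ 867^2 = 751689 ≡ 81 (mod 949)
3^32 ≡ 81^2 = 6561 ≡ 867 (mod 949)
3^64 ≡ 867^2 = 751689 ≡ 81 (mod 949)
3^128 ≡ 81^2 = 6561 ≡ 867 (mod 949)
3^256 ≡ 867^2 = 751689 ≡ 81 (mod 949)
3^512 ≡ 81^2 = 6561 ≡ 867 (mod 949)
948 = 512 + 256 + 128 + 32 + 16 + 4 in binary powers of 2.
So 3^948 ≡ 867 · 81 · 867 · 867 · 81 · 81 ≡ 1 (mod 949).
Since the result is 1, base 3 gives no evidence that 949 is composite.

1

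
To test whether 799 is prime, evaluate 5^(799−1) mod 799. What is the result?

440

5^1 ≡ 5 (mod 799)
5^2 ≡ 5^2 = 25 ≡ 25 (mod 799)
5^4 ≡ 25^2 = 625 ≡ 625 (mod 799)
5^8 ≡ 625^2 = 390625 ≡ 713 (mod 799)
5^16 ≡ 713^2 = 508369 ≡ 205 (mod 799)
5^32 ≡ 205^2 = 42025 ≡ 477 (mod 799)
5^64 ≡ 477^2 = 227529 ≡ 613 (mod 799)
5^128 ≡ 613^2 = 375769 ≡ 239 (mod 799)
5^256 ≡ 239^2 = 57121 ≡ 392 (mod 799)
5^512 ≡ 392^2 = 153664 ≡ 256 (mod 799)
798 = 512 + 256 + 16 + 8 + 4 + 2 in binary powers of 2.
So 5^798 ≡ 256 · 392 · 205 · 713 · 625 · 25 ≡ 440 (mod 799).
Since 440 ≠ 1, base 5 is a Fermat witness: 799 is composite.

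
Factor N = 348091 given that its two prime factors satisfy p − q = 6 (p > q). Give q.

Since p = q + 6, we have 348091 = q(q + 6), so q² + 6q − 348091 = 0.
Discriminant: 6² + 4·348091 = 36 + 1392364 = 1392400; √1392400 = 1180.
q = (−6 + 1180)/2 = 587, and p = q + 6 = 593.
Check: 587 · 593 = 348091.

587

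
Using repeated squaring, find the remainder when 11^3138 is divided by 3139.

11^1 ≡ 11 (mod 3139)
11^2 ≡ 11^2 = 121 ≡ 121 (mod 3139)
11^4 ≡ 121^2 = 14641 ≡ 2085 (mod 3139)
11^8 ≡ 2085^2 = 4347225 ≡ 2849 (mod 3139)
11^16 ≡ 2849^2 = 8116801 ≡ 2486 (mod 3139)
11^32 ≡ 2486^2 = 6180196 ≡ 2644 (mod 3139)
11^64 ≡ 2644^2 = 6990736 ≡ 183 (mod 3139)
11^128 ≡ 183^2 = 33489 ≡ 2099 (mod 3139)
11^256 ≡ 2099^2 = 4405801 ≡ 1784 (mod 3139)
11^512 ≡ 1784^2 = 3182656 ≡ 2849 (mod 3139)
11^1024 ≡ 2849^2 = 8116801 ≡ 2486 (mod 3139)
11^2048 ≡ 2486^2 = 6180196 ≡ 2644 (mod 3139)
3138 = 2048 + 1024 + 64 + 2 in binary powers of 2.
So 11^3138 ≡ 2644 · 2486 · 183 · 121 ≡ 1755 (mod 3139).
Since 1755 ≠ 1, base 11 is a Fermat witness: 3139 is composite.

1755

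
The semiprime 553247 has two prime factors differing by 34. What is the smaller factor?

727

Since p = q + 34, we have 553247 = q(q + 34), so q² + 34q − 553247 = 0.
Discriminant: 34² + 4·553247 = 1156 + 2212988 = 2214144; √2214144 = 1488.
q = (−34 + 1488)/2 = 727, and p = q + 34 = 761.
Check: 727 · 761 = 553247.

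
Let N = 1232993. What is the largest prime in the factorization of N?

1232993 = 17 · 72529
72529 = 29 · 2501
2501 = 41 · 61
61 is prime.
So 1232993 = 17 · 29 · 41 · 61; the largest prime factor is 61.

61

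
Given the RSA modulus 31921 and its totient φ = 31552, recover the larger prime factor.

φ(n) = (p−1)(q−1) = n − (p+q) + 1, so p + q = 31921 − 31552 + 1 = 370.
p and q are the roots of t² − 370t + 31921 = 0.
Discriminant: 370² − 4·31921 = 136900 − 127684 = 9216; √9216 = 96.
q = (370 − 96)/2 = 137, p = (370 + 96)/2 = 233.
Check: 137 · 233 = 31921.

233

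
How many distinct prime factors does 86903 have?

2

86903 = 43^2 · 47
86903 = 43^2 · 47, which has 2 distinct prime factors.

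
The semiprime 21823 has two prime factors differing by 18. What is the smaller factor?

Since p = q + 18, we have 21823 = q(q + 18), so q² + 18q − 21823 = 0.
Discriminant: 18² + 4·21823 = 324 + 87292 = 87616; √87616 = 296.
q = (−18 + 296)/2 = 139, and p = q + 18 = 157.
Check: 139 · 157 = 21823.

139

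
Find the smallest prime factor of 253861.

17

253861 is odd.
Digit sum 25, not divisible by 3.
Ends in 1: not divisible by 5.
7: 253861 = 7·36265 + 6
11: 253861 = 11·23078 + 3
13: 253861 = 13·19527 + 10
17: 253861 = 17·14933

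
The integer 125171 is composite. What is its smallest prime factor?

125171 is odd.
Digit sum 17, not divisible by 3.
Ends in 1: not divisible by 5.
7: 125171 = 7·17881 + 4
11: 125171 = 11·11379 + 2
13: 125171 = 13·9628 + 7
17: 125171 = 17·7363

17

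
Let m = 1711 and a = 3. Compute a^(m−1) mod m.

1082

3^1 ≡ 3 (mod 1711)
3^2 ≡ 3^2 = 9 ≡ 9 (mod 1711)
3^4 ≡ 9^2 = 81 ≡ 81 (mod 1711)
3^8 ≡ 81^2 = 6561 ≡ 1428 (mod 1711)
3^16 ≡ 1428^2 = 2039184 ≡ 1383 (mod 1711)
3^32 ≡ 1383^2 = 1912689 ≡ 1502 (mod 1711)
3^64 ≡ 1502^2 = 2256004 ≡ 906 (mod 1711)
3^128 ≡ 906^2 = 820836 ≡ 1267 (mod 1711)
3^256 ≡ 1267^2 = 1605289 ≡ 371 (mod 1711)
3^512 ≡ 371^2 = 137641 ≡ 761 (mod 1711)
3^1024 ≡ 761^2 = 579121 ≡ 803 (mod 1711)
1710 = 1024 + 512 + 128 + 32 + 8 + 4 + 2 in binary powers of 2.
So 3^1710 ≡ 803 · 761 · 1267 · 1502 · 1428 · 81 · 9 ≡ 1082 (mod 1711).
Since 1082 ≠ 1, base 3 is a Fermat witness: 1711 is composite.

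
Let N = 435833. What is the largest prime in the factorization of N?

435833 = 59 · 7387
7387 = 83 · 89
89 is prime.
So 435833 = 59 · 83 · 89; the largest prime factor is 89.

89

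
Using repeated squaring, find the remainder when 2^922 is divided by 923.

2^1 ≡ 2 (mod 923)
2^2 ≡ 2^2 = 4 ≡ 4 (mod 923)
2^4 ≡ 4^2 = 16 ≡ 16 (mod 923)
2^8 ≡ 16^2 = 256 ≡ 256 (mod 923)
2^16 ≡ 256^2 = 65536 ≡ 3 (mod 923)
2^32 ≡ 3^2 = 9 ≡ 9 (mod 923)
2^64 ≡ 9^2 = 81 ≡ 81 (mod 923)
2^128 ≡ 81^2 = 6561 ≡ 100 (mod 923)
2^256 ≡ 100^2 = 10000 ≡ 770 (mod 923)
2^512 ≡ 770^2 = 592900 ≡ 334 (mod 923)
922 = 512 + 256 + 128 + 16 + 8 + 2 in binary powers of 2.
So 2^922 ≡ 334 · 770 · 100 · 3 · 256 · 4 ≡ 49 (mod 923).
Since 49 ≠ 1, base 2 is a Fermat witness: 923 is composite.

49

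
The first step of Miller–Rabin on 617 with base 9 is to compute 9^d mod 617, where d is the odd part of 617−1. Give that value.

617 − 1 = 616 = 2^3 · 77, so d = 77.
9^1 ≡ 9 (mod 617)
9^2 ≡ 9^2 = 81 ≡ 81 (mod 617)
9^4 ≡ 81^2 = 6561 ≡ 391 (mod 617)
9^8 ≡ 391^2 = 152881 ≡ 482 (mod 617)
9^16 ≡ 482^2 = 232324 ≡ 332 (mod 617)
9^32 ≡ 332^2 = 110224 ≡ 398 (mod 617)
9^64 ≡ 398^2 = 158404 ≡ 452 (mod 617)
77 = 64 + 8 + 4 + 1 in binary powers of 2.
So 9^77 ≡ 452 · 482 · 391 · 9 ≡ 194 (mod 617).
Squaring chain: 194 → 616 → 1; reaches −1, so base 9 does not prove 617 composite.

194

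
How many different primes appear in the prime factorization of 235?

235 = 5 · 47
235 = 5 · 47, which has 2 distinct prime factors.

2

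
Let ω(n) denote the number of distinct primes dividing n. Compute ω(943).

2

943 = 23 · 41
943 = 23 · 41, which has 2 distinct prime factors.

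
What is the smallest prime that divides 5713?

5713 is odd.
Digit sum 16, not divisible by 3.
Ends in 3: not divisible by 5.
7: 5713 = 7·816 + 1
11: 5713 = 11·519 + 4
13: 5713 = 13·439 + 6
17: 5713 = 17·336 + 1
19: 5713 = 19·300 + 13
23: 5713 = 23·248 + 9
29: 5713 = 29·197

29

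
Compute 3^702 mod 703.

3^1 ≡ 3 (mod 703)
3^2 ≡ 3^2 = 9 ≡ 9 (mod 703)
3^4 ≡ 9^2 = 81 ≡ 81 (mod 703)
3^8 ≡ 81^2 = 6561 ≡ 234 (mod 703)
3^16 ≡ 234^2 = 54756 ≡ 625 (mod 703)
3^32 ≡ 625^2 = 390625 ≡ 460 (mod 703)
3^64 ≡ 460^2 = 211600 ≡ 700 (mod 703)
3^128 ≡ 700^2 = 490000 ≡ 9 (mod 703)
3^256 ≡ 9^2 = 81 ≡ 81 (mod 703)
3^512 ≡ 81^2 = 6561 ≡ 234 (mod 703)
702 = 512 + 128 + 32 + 16 + 8 + 4 + 2 in binary powers of 2.
So 3^702 ≡ 234 · 9 · 460 · 625 · 234 · 81 · 9 ≡ 1 (mod 703).
Since the result is 1, base 3 gives no evidence that 703 is composite.

1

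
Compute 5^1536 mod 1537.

5^1 ≡ 5 (mod 1537)
5^2 ≡ 5^2 = 25 ≡ 25 (mod 1537)
5^4 ≡ 25^2 = 625 ≡ 625 (mod 1537)
5^8 ≡ 625^2 = 390625 ≡ 227 (mod 1537)
5^16 ≡ 227^2 = 51529 ≡ 808 (mod 1537)
5^32 ≡ 808^2 = 652864 ≡ 1176 (mod 1537)
5^64 ≡ 1176^2 = 1382976 ≡ 1213 (mod 1537)
5^128 ≡ 1213^2 = 1471369 ≡ 460 (mod 1537)
5^256 ≡ 460^2 = 211600 ≡ 1031 (mod 1537)
5^512 ≡ 1031^2 = 1062961 ≡ 894 (mod 1537)
5^1024 ≡ 894^2 = 799236 ≡ 1533 (mod 1537)
1536 = 1024 + 512 in binary powers of 2.
So 5^1536 ≡ 1533 · 894 ≡ 1035 (mod 1537).
Since 1035 ≠ 1, base 5 is a Fermat witness: 1537 is composite.

1035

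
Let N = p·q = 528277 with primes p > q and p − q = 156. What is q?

Since p = q + 156, we have 528277 = q(q + 156), so q² + 156q − 528277 = 0.
Discriminant: 156² + 4·528277 = 24336 + 2113108 = 2137444; √2137444 = 1462.
q = (−156 + 1462)/2 = 653, and p = q + 156 = 809.
Check: 653 · 809 = 528277.

653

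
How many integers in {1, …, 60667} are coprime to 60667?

55080

Factor: 60667 = 19 · 31 · 103.
φ(60667) = (19−1) · (31−1) · (103−1) = 18 · 30 · 102 = 55080.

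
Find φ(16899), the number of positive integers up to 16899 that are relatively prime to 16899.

10920

Factor: 16899 = 3 · 43 · 131.
φ(16899) = (3−1) · (43−1) · (131−1) = 2 · 42 · 130 = 10920.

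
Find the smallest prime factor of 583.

583 is odd.
Digit sum 16, not divisible by 3.
Ends in 3: not divisible by 5.
7: 583 = 7·83 + 2
11: 583 = 11·53

11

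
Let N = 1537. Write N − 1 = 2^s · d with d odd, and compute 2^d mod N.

8

1537 − 1 = 1536 = 2^9 · 3, so d = 3.
2^1 ≡ 2 (mod 1537)
2^2 ≡ 2^2 = 4 ≡ 4 (mod 1537)
3 = 2 + 1 in binary powers of 2.
So 2^3 ≡ 4 · 2 ≡ 8 (mod 1537).
Squaring chain: 8 → 64 → 1022 → 861 → 487 → 471 → 513 → 342 → 152; never reaches −1, so base 2 is a Miller–Rabin witness that 1537 is composite.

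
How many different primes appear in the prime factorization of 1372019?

1372019 = 11^2 · 11339
11339 = 17 · 667
667 = 23 · 29
1372019 = 11^2 · 17 · 23 · 29, which has 4 distinct prime factors.

4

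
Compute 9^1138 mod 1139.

9^1 ≡ 9 (mod 1139)
9^2 ≡ 9^2 = 81 ≡ 81 (mod 1139)
9^4 ≡ 81^2 = 6561 ≡ 866 (mod 1139)
9^8 ≡ 866^2 = 749956 ≡ 494 (mod 1139)
9^16 ≡ 494^2 = 244036 ≡ 290 (mod 1139)
9^32 ≡ 290^2 = 84100 ≡ 953 (mod 1139)
9^64 ≡ 953^2 = 908209 ≡ 426 (mod 1139)
9^128 ≡ 426^2 = 181476 ≡ 375 (mod 1139)
9^256 ≡ 375^2 = 140625 ≡ 528 (mod 1139)
9^512 ≡ 528^2 = 278784 ≡ 868 (mod 1139)
9^1024 ≡ 868^2 = 753424 ≡ 545 (mod 1139)
1138 = 1024 + 64 + 32 + 16 + 2 in binary powers of 2.
So 9^1138 ≡ 545 · 426 · 953 · 290 · 81 ≡ 625 (mod 1139).
Since 625 ≠ 1, base 9 is a Fermat witness: 1139 is composite.

625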